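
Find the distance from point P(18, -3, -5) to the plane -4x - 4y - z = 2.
d = |(-4)(18) + (-4)(-3) + (-1)(-5) - (2)| / √((-4)² + (-4)² + (-1)²) = 57/√33 = 9.922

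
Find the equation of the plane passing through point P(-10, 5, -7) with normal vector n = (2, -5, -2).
d = n·P = (2)(-10) + (-5)(5) + (-2)(-7) = -31
Plane: 2x - 5y - 2z = -31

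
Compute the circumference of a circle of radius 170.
Circumference = 2 * pi * r
Circumference = 2 * pi * 170
Circumference = 1068.14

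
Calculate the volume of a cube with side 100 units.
Volume = s³
Volume = 100³
Volume = 1000000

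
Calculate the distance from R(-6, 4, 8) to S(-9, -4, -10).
d = √[(-3)² + (-8)² + (-18)²] = √397 = 19.92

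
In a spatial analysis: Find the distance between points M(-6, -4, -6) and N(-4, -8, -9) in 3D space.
d = √[(2)² + (-4)² + (-3)²] = √29 = 5.385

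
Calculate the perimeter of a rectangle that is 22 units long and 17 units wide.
Perimeter = 2 * (length + width)
Perimeter = 2 * (22 + 17)
Perimeter = 2 * 39
Perimeter = 78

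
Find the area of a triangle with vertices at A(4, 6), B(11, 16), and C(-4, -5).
Using the coordinate formula: Area = (1/2)|x₁(y₂-y₃) + x₂(y₃-y₁) + x₃(y₁-y₂)|
Area = (1/2)|4(16-(-5)) + 11((-5)-6) + (-4)(6-16)|
Area = (1/2)|4*21 + 11*(-11) + (-4)*(-10)|
Area = (1/2)|84 + (-121) + 40|
Area = (1/2)*3 = 1.50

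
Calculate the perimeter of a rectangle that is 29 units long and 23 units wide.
Perimeter = 2 * (length + width)
Perimeter = 2 * (29 + 23)
Perimeter = 2 * 52
Perimeter = 104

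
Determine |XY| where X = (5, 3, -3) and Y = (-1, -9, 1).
d = √[(-6)² + (-12)² + (4)²] = √196 = 14.0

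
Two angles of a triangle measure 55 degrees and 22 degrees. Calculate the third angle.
Sum of angles in a triangle = 180 degrees
Third angle = 180 - 55 - 22
Third angle = 103 degrees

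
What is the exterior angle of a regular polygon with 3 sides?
Exterior angle of a regular n-gon = 360/n
Exterior angle = 360/3
Exterior angle = 120 degrees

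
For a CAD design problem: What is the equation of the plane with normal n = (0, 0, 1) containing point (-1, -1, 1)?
d = n·P = (0)(-1) + (0)(-1) + (1)(1) = 1
Plane: z = 1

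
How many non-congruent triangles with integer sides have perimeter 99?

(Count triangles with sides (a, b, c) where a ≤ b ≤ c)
With a ≤ b ≤ c and a + b + c = 99, the triangle inequality a + b > c gives c < 99/2, so c ≤ 49.
Iterate a from 1 to ⌊p/3⌋ = 33; for each a, b ranges from a to ⌊(p−a)/2⌋ with c = p − a − b, keeping only c ≥ b.
Triples: (1, 49, 49), (2, 48, 49), (3, 47, 49), …
Count = 217 triangles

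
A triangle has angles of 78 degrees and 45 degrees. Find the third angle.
Sum of angles in a triangle = 180 degrees
Third angle = 180 - 78 - 45
Third angle = 57 degrees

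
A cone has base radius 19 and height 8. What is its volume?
Volume = (1/3) * pi * r² * h
Volume = (1/3) * pi * 19² * 8
Volume = (1/3) * pi * 361 * 8
Volume = (1/3) * pi * 2888
Volume = 3024.31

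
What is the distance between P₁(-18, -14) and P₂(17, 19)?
Using the distance formula: d = sqrt((x₂-x₁)² + (y₂-y₁)²)
dx = 17 - (-18) = 35
dy = 19 - (-14) = 33
d = sqrt(35² + 33²) = sqrt(1225 + 1089) = sqrt(2314) = 48.10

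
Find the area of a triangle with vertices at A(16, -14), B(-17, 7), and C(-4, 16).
Using the coordinate formula: Area = (1/2)|x₁(y₂-y₃) + x₂(y₃-y₁) + x₃(y₁-y₂)|
Area = (1/2)|16(7-16) + (-17)(16-(-14)) + (-4)((-14)-7)|
Area = (1/2)|16*(-9) + (-17)*30 + (-4)*(-21)|
Area = (1/2)|(-144) + (-510) + 84|
Area = (1/2)*570 = 285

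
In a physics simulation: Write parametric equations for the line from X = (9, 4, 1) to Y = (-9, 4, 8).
Direction vector d = Y - X = (-18, 0, 7)
x = 9 - 18t, y = 4, z = 1 + 7t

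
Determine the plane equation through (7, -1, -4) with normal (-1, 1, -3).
d = n·P = (-1)(7) + (1)(-1) + (-3)(-4) = 4
Plane: -x + y - 3z = 4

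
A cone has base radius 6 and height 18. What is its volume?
Volume = (1/3) * pi * r² * h
Volume = (1/3) * pi * 6² * 18
Volume = (1/3) * pi * 36 * 18
Volume = (1/3) * pi * 648
Volume = 678.58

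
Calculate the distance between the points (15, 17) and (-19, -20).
Using the distance formula: d = sqrt((x₂-x₁)² + (y₂-y₁)²)
dx = (-19) - 15 = -34
dy = (-20) - 17 = -37
d = sqrt((-34)² + (-37)²) = sqrt(1156 + 1369) = sqrt(2525) = 50.25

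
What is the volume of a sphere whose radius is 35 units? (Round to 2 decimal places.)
Volume = (4/3) * pi * r³
Volume = (4/3) * pi * 35³
Volume = (4/3) * pi * 42875
Volume = 179594.38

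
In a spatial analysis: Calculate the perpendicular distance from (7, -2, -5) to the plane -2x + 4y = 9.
d = |(-2)(7) + 4(-2) + 0(-5) - (9)| / √((-2)² + 4² + 0²) = 31/√20 = 6.932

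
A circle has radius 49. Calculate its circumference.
Circumference = 2 * pi * r
Circumference = 2 * pi * 49
Circumference = 307.88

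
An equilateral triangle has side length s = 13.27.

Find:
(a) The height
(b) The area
(a) Height h = s·√3/2 = 13.27·√3/2 = 11.49
(b) Area = (√3/4)·s² = (√3/4)·13.27² = (√3/4)·176.093 = 76.25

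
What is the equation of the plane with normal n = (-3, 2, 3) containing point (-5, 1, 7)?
d = n·P = (-3)(-5) + (2)(1) + (3)(7) = 38
Plane: -3x + 2y + 3z = 38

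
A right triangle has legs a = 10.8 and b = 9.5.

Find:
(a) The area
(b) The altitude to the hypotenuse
(a) Area = ½ab = ½·10.8·9.5 = 51.3
(b) Hypotenuse c = √(10.8² + 9.5²) = √206.89 = 14.3837
    Area = ½·c·h_c  →  h_c = 2·Area/c = 2·51.3/14.3837 = 7.133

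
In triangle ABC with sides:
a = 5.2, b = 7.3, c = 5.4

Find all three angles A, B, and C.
By the law of cosines:
cos(A) = (b² + c² - a²)/(2bc) = 0.702816  →  A = 45.35°
cos(B) = (a² + c² - b²)/(2ac) = 0.051816  →  B = 87.03°
cos(C) = (a² + b² - c²)/(2ab) = 0.673999  →  C = 47.62°
Check: A + B + C = 180.0° ✓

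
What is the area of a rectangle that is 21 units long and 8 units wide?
Area = length * width
Area = 21 * 8
Area = 168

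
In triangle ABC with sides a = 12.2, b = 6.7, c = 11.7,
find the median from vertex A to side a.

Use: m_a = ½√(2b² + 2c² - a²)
m_a = ½√(2·6.7² + 2·11.7² - 12.2²)
m_a = ½√(89.78 + 273.78 - 148.84) = ½√214.72 = 7.327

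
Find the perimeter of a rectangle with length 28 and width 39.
Perimeter = 2 * (length + width)
Perimeter = 2 * (28 + 39)
Perimeter = 2 * 67
Perimeter = 134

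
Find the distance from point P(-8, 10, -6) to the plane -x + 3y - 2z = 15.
d = |(-1)(-8) + 3(10) + (-2)(-6) - (15)| / √((-1)² + 3² + (-2)²) = 35/√14 = 9.354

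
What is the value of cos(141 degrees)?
cos(141 degrees) = -0.7771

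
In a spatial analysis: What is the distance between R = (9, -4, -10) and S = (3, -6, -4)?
d = √[(-6)² + (-2)² + (6)²] = √76 = 8.718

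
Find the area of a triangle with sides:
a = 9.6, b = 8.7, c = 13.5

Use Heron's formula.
s = (a+b+c)/2 = (9.6+8.7+13.5)/2 = 15.9
A = √(s(s-a)(s-b)(s-c)) = √(15.9·6.3·7.2·2.4)
A = √1730.94 = 41.6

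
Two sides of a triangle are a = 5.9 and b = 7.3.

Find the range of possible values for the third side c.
By the triangle inequality: |a - b| < c < a + b
|5.9 - 7.3| < c < 5.9 + 7.3
1.4 < c < 13.2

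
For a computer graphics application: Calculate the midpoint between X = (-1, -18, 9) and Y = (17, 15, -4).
Midpoint = ((-1+17)/2, (-18+15)/2, (9-4)/2) = (8, -1.5, 2.5)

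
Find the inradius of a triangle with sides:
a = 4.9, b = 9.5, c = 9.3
s = (a+b+c)/2 = (4.9+9.5+9.3)/2 = 11.85
Area = √(s(s-a)(s-b)(s-c)) = √(11.85·6.95·2.35·2.55) = 22.2155
r = Area/s = 22.2155/11.85 = 1.875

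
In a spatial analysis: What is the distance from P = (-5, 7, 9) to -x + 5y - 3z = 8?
d = |(-1)(-5) + 5(7) + (-3)(9) - (8)| / √((-1)² + 5² + (-3)²) = 5/√35 = 0.8452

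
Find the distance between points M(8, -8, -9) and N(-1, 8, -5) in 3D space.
d = √[(-9)² + (16)² + (4)²] = √353 = 18.79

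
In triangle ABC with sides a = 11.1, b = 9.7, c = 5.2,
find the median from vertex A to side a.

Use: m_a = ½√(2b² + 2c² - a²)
m_a = ½√(2·9.7² + 2·5.2² - 11.1²)
m_a = ½√(188.18 + 54.08 - 123.21) = ½√119.05 = 5.456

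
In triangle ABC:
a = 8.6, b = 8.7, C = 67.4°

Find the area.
Using A = ½ab·sin(C):
A = ½·8.6·8.7·sin(67.4°) = ½·74.82·0.923210 = 34.54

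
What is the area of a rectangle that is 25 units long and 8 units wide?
Area = length * width
Area = 25 * 8
Area = 200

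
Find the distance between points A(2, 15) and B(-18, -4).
Using the distance formula: d = sqrt((x₂-x₁)² + (y₂-y₁)²)
dx = (-18) - 2 = -20
dy = (-4) - 15 = -19
d = sqrt((-20)² + (-19)²) = sqrt(400 + 361) = sqrt(761) = 27.59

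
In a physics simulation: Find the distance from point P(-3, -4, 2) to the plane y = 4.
d = |0(-3) + 1(-4) + 0(2) - (4)| / √(0² + 1² + 0²) = 8/√1 = 8.0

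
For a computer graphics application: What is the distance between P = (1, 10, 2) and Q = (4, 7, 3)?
d = √[(3)² + (-3)² + (1)²] = √19 = 4.359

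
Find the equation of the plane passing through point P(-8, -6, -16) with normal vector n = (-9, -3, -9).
d = n·P = (-9)(-8) + (-3)(-6) + (-9)(-16) = 234
Plane: -9x - 3y - 9z = 234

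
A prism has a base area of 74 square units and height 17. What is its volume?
Volume = base area * height
Volume = 74 * 17
Volume = 1258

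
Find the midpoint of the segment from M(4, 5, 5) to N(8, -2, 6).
Midpoint = ((4+8)/2, (5-2)/2, (5+6)/2) = (6, 1.5, 5.5)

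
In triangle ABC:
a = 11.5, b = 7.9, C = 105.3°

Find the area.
Using A = ½ab·sin(C):
A = ½·11.5·7.9·sin(105.3°) = ½·90.85·0.964557 = 43.82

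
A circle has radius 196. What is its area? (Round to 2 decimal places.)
Area = pi * r²
Area = pi * 196²
Area = pi * 38416
Area = 120687.42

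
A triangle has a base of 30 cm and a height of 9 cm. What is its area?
Area = (1/2) * base * height
Area = (1/2) * 30 * 9
Area = 135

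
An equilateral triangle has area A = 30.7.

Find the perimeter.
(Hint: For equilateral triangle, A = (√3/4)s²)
A = (√3/4)s²  →  s² = 4A/√3 = 4·30.7/√3 = 70.8986
s = 8.42013
Perimeter = 3s = 25.26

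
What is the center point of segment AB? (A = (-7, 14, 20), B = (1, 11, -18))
Midpoint = ((-7+1)/2, (14+11)/2, (20-18)/2) = (-3, 12.5, 1)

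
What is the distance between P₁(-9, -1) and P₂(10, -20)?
Using the distance formula: d = sqrt((x₂-x₁)² + (y₂-y₁)²)
dx = 10 - (-9) = 19
dy = (-20) - (-1) = -19
d = sqrt(19² + (-19)²) = sqrt(361 + 361) = sqrt(722) = 26.87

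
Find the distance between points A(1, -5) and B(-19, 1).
Using the distance formula: d = sqrt((x₂-x₁)² + (y₂-y₁)²)
dx = (-19) - 1 = -20
dy = 1 - (-5) = 6
d = sqrt((-20)² + 6²) = sqrt(400 + 36) = sqrt(436) = 20.88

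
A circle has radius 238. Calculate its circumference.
Circumference = 2 * pi * r
Circumference = 2 * pi * 238
Circumference = 1495.40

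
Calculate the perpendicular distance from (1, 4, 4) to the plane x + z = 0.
d = |1(1) + 0(4) + 1(4) - (0)| / √(1² + 0² + 1²) = 5/√2 = 3.536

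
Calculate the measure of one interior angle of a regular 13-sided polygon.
Interior angle of a regular n-gon = (n-2)*180/n
Interior angle = (13-2)*180/13
Interior angle = 11*180/13
Interior angle = 1980/13
Interior angle = 152.31 degrees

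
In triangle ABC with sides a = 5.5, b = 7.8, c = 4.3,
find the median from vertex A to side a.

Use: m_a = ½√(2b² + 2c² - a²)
m_a = ½√(2·7.8² + 2·4.3² - 5.5²)
m_a = ½√(121.68 + 36.98 - 30.25) = ½√128.41 = 5.666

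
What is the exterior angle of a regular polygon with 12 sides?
Exterior angle of a regular n-gon = 360/n
Exterior angle = 360/12
Exterior angle = 30 degrees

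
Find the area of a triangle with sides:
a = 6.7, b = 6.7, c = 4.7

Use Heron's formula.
s = (a+b+c)/2 = (6.7+6.7+4.7)/2 = 9.05
A = √(s(s-a)(s-b)(s-c)) = √(9.05·2.35·2.35·4.35)
A = √217.407 = 14.74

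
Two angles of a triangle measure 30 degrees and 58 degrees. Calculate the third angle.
Sum of angles in a triangle = 180 degrees
Third angle = 180 - 30 - 58
Third angle = 92 degrees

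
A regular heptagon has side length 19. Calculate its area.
For a regular 7-gon with side length s = 19:
Apothem a = s / (2*tan(pi/7)) = 19 / (2*tan(pi/7)) ≈ 19.72695
Perimeter P = 7 * 19 = 133
Area = (1/2) * P * a = (1/2) * 133 * 19.72695 = 1311.84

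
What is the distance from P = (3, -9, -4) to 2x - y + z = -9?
d = |2(3) + (-1)(-9) + 1(-4) - (-9)| / √(2² + (-1)² + 1²) = 20/√6 = 8.165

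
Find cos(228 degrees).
cos(228 degrees) = -0.6691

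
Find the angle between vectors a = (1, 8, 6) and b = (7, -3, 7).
a·b = 25, |a|² = 101, |b|² = 107
cos θ = 25/√10807 ≈ 0.2405
θ ≈ 76.08°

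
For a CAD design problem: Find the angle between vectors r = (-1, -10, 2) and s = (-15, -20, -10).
r·s = 195, |r|² = 105, |s|² = 725
cos θ = 195/√76125 ≈ 0.7068
θ ≈ 45.03°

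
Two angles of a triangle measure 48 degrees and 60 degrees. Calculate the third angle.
Sum of angles in a triangle = 180 degrees
Third angle = 180 - 48 - 60
Third angle = 72 degrees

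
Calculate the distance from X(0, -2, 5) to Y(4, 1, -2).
d = √[(4)² + (3)² + (-7)²] = √74 = 8.602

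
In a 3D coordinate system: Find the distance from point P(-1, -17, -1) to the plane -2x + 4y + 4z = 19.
d = |(-2)(-1) + 4(-17) + 4(-1) - (19)| / √((-2)² + 4² + 4²) = 89/√36 = 14.83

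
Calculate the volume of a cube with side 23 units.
Volume = s³
Volume = 23³
Volume = 12167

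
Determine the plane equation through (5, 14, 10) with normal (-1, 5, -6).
d = n·P = (-1)(5) + (5)(14) + (-6)(10) = 5
Plane: -x + 5y - 6z = 5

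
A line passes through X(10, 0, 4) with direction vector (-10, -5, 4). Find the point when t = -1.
P(-1) = (10 + (-10)(-1), 0 + (-5)(-1), 4 + 4(-1)) = (20, 5, 0)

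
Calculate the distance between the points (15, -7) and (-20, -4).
Using the distance formula: d = sqrt((x₂-x₁)² + (y₂-y₁)²)
dx = (-20) - 15 = -35
dy = (-4) - (-7) = 3
d = sqrt((-35)² + 3²) = sqrt(1225 + 9) = sqrt(1234) = 35.13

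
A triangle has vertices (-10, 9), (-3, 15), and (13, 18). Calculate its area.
Using the coordinate formula: Area = (1/2)|x₁(y₂-y₃) + x₂(y₃-y₁) + x₃(y₁-y₂)|
Area = (1/2)|(-10)(15-18) + (-3)(18-9) + 13(9-15)|
Area = (1/2)|(-10)*(-3) + (-3)*9 + 13*(-6)|
Area = (1/2)|30 + (-27) + (-78)|
Area = (1/2)*75 = 37.50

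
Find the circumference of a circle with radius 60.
Circumference = 2 * pi * r
Circumference = 2 * pi * 60
Circumference = 376.99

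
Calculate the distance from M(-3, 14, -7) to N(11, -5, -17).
d = √[(14)² + (-19)² + (-10)²] = √657 = 25.63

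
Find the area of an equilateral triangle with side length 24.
Area = (sqrt(3)/4) * s²
Area = (sqrt(3)/4) * 24²
Area = (sqrt(3)/4) * 576
Area = 249.42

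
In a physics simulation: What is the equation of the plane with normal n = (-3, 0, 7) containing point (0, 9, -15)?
d = n·P = (-3)(0) + (0)(9) + (7)(-15) = -105
Plane: -3x + 7z = -105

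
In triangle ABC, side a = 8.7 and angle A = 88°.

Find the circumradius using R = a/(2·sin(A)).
R = a/(2·sin(A)) = 8.7/(2·sin(88°))
R = 8.7/(2·0.999391) = 8.7/1.998782 = 4.353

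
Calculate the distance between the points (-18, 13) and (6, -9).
Using the distance formula: d = sqrt((x₂-x₁)² + (y₂-y₁)²)
dx = 6 - (-18) = 24
dy = (-9) - 13 = -22
d = sqrt(24² + (-22)²) = sqrt(576 + 484) = sqrt(1060) = 32.56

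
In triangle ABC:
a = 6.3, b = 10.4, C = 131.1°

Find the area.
Using A = ½ab·sin(C):
A = ½·6.3·10.4·sin(131.1°) = ½·65.52·0.753563 = 24.69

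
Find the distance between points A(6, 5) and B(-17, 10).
Using the distance formula: d = sqrt((x₂-x₁)² + (y₂-y₁)²)
dx = (-17) - 6 = -23
dy = 10 - 5 = 5
d = sqrt((-23)² + 5²) = sqrt(529 + 25) = sqrt(554) = 23.54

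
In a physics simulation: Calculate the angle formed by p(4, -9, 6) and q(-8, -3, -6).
p·q = -41, |p|² = 133, |q|² = 109
cos θ = -41/√14497 ≈ -0.3405
θ ≈ 109.9°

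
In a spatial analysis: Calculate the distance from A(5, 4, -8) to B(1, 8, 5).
d = √[(-4)² + (4)² + (13)²] = √201 = 14.18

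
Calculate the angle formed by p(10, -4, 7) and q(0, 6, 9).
p·q = 39, |p|² = 165, |q|² = 117
cos θ = 39/√19305 ≈ 0.2807
θ ≈ 73.7°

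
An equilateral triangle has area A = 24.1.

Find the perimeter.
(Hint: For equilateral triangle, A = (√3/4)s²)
A = (√3/4)s²  →  s² = 4A/√3 = 4·24.1/√3 = 55.6566
s = 7.46033
Perimeter = 3s = 22.38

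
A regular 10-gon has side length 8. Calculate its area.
For a regular 10-gon with side length s = 8:
Apothem a = s / (2*tan(pi/10)) = 8 / (2*tan(pi/10)) ≈ 12.3107
Perimeter P = 10 * 8 = 80
Area = (1/2) * P * a = (1/2) * 80 * 12.3107 = 492.43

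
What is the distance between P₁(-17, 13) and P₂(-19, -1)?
Using the distance formula: d = sqrt((x₂-x₁)² + (y₂-y₁)²)
dx = (-19) - (-17) = -2
dy = (-1) - 13 = -14
d = sqrt((-2)² + (-14)²) = sqrt(4 + 196) = sqrt(200) = 14.14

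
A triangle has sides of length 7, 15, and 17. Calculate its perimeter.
Perimeter = sum of all sides
Perimeter = 7 + 15 + 17
Perimeter = 39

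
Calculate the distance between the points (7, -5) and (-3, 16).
Using the distance formula: d = sqrt((x₂-x₁)² + (y₂-y₁)²)
dx = (-3) - 7 = -10
dy = 16 - (-5) = 21
d = sqrt((-10)² + 21²) = sqrt(100 + 441) = sqrt(541) = 23.26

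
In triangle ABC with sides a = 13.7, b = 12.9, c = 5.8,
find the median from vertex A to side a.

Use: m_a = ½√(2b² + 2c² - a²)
m_a = ½√(2·12.9² + 2·5.8² - 13.7²)
m_a = ½√(332.82 + 67.28 - 187.69) = ½√212.41 = 7.287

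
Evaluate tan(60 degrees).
tan(60 degrees) = sqrt(3)
Decimal approximation: 1.7321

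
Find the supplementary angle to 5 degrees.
Supplementary angles sum to 180 degrees.
Other angle = 180 - 5
Other angle = 175 degrees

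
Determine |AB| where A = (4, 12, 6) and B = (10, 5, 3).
d = √[(6)² + (-7)² + (-3)²] = √94 = 9.695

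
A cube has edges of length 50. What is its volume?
Volume = s³
Volume = 50³
Volume = 125000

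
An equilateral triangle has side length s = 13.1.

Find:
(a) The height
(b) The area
(a) Height h = s·√3/2 = 13.1·√3/2 = 11.34
(b) Area = (√3/4)·s² = (√3/4)·13.1² = (√3/4)·171.61 = 74.31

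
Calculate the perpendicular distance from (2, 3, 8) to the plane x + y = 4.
d = |1(2) + 1(3) + 0(8) - (4)| / √(1² + 1² + 0²) = 1/√2 = 0.7071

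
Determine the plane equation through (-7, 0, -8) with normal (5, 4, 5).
d = n·P = (5)(-7) + (4)(0) + (5)(-8) = -75
Plane: 5x + 4y + 5z = -75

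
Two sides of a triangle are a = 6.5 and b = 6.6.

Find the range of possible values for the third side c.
By the triangle inequality: |a - b| < c < a + b
|6.5 - 6.6| < c < 6.5 + 6.6
0.1 < c < 13.1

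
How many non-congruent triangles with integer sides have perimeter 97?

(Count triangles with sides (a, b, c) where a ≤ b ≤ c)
With a ≤ b ≤ c and a + b + c = 97, the triangle inequality a + b > c gives c < 97/2, so c ≤ 48.
Iterate a from 1 to ⌊p/3⌋ = 32; for each a, b ranges from a to ⌊(p−a)/2⌋ with c = p − a − b, keeping only c ≥ b.
Triples: (1, 48, 48), (2, 47, 48), (3, 46, 48), …
Count = 208 triangles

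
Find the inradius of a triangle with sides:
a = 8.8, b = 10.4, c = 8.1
s = (a+b+c)/2 = (8.8+10.4+8.1)/2 = 13.65
Area = √(s(s-a)(s-b)(s-c)) = √(13.65·4.85·3.25·5.55) = 34.5562
r = Area/s = 34.5562/13.65 = 2.532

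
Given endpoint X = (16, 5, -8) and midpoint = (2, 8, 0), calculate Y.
Y = (2×2 - 16, 2×8 - 5, 2×0 - (-8)) = (-12, 11, 8)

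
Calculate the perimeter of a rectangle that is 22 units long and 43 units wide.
Perimeter = 2 * (length + width)
Perimeter = 2 * (22 + 43)
Perimeter = 2 * 65
Perimeter = 130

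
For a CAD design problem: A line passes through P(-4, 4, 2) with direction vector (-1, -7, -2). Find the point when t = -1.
P(-1) = (-4 + (-1)(-1), 4 + (-7)(-1), 2 + (-2)(-1)) = (-3, 11, 4)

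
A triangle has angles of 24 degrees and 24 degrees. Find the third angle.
Sum of angles in a triangle = 180 degrees
Third angle = 180 - 24 - 24
Third angle = 132 degrees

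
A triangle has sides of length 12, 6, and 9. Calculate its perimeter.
Perimeter = sum of all sides
Perimeter = 12 + 6 + 9
Perimeter = 27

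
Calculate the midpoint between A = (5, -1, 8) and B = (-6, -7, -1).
Midpoint = ((5-6)/2, (-1-7)/2, (8-1)/2) = (-0.5, -4, 3.5)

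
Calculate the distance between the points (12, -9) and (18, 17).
Using the distance formula: d = sqrt((x₂-x₁)² + (y₂-y₁)²)
dx = 18 - 12 = 6
dy = 17 - (-9) = 26
d = sqrt(6² + 26²) = sqrt(36 + 676) = sqrt(712) = 26.68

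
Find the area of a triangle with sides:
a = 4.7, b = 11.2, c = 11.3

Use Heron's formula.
s = (a+b+c)/2 = (4.7+11.2+11.3)/2 = 13.6
A = √(s(s-a)(s-b)(s-c)) = √(13.6·8.9·2.4·2.3)
A = √668.141 = 25.85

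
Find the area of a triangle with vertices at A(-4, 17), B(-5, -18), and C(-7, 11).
Using the coordinate formula: Area = (1/2)|x₁(y₂-y₃) + x₂(y₃-y₁) + x₃(y₁-y₂)|
Area = (1/2)|(-4)((-18)-11) + (-5)(11-17) + (-7)(17-(-18))|
Area = (1/2)|(-4)*(-29) + (-5)*(-6) + (-7)*35|
Area = (1/2)|116 + 30 + (-245)|
Area = (1/2)*99 = 49.50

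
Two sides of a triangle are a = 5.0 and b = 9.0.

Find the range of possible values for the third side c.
By the triangle inequality: |a - b| < c < a + b
|5.0 - 9.0| < c < 5.0 + 9.0
4 < c < 14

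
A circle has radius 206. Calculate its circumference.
Circumference = 2 * pi * r
Circumference = 2 * pi * 206
Circumference = 1294.34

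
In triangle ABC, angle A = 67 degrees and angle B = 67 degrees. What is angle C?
Sum of angles in a triangle = 180 degrees
Third angle = 180 - 67 - 67
Third angle = 46 degrees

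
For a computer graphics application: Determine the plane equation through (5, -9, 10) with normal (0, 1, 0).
d = n·P = (0)(5) + (1)(-9) + (0)(10) = -9
Plane: y = -9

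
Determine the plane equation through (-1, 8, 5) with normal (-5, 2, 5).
d = n·P = (-5)(-1) + (2)(8) + (5)(5) = 46
Plane: -5x + 2y + 5z = 46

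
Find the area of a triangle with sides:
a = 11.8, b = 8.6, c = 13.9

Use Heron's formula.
s = (a+b+c)/2 = (11.8+8.6+13.9)/2 = 17.15
A = √(s(s-a)(s-b)(s-c)) = √(17.15·5.35·8.55·3.25)
A = √2549.57 = 50.49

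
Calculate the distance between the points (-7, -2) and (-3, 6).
Using the distance formula: d = sqrt((x₂-x₁)² + (y₂-y₁)²)
dx = (-3) - (-7) = 4
dy = 6 - (-2) = 8
d = sqrt(4² + 8²) = sqrt(16 + 64) = sqrt(80) = 8.94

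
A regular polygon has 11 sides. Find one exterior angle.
Exterior angle of a regular n-gon = 360/n
Exterior angle = 360/11
Exterior angle = 32.73 degrees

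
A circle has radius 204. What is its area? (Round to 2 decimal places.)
Area = pi * r²
Area = pi * 204²
Area = pi * 41616
Area = 130740.52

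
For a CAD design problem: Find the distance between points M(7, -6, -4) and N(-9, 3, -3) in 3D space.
d = √[(-16)² + (9)² + (1)²] = √338 = 18.38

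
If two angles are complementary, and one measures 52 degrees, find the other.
Complementary angles sum to 90 degrees.
Other angle = 90 - 52
Other angle = 38 degrees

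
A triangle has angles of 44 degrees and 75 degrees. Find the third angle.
Sum of angles in a triangle = 180 degrees
Third angle = 180 - 44 - 75
Third angle = 61 degrees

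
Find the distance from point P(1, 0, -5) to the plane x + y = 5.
d = |1(1) + 1(0) + 0(-5) - (5)| / √(1² + 1² + 0²) = 4/√2 = 2.828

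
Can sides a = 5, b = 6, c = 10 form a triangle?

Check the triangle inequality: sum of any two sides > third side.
Yes, triangle inequality satisfied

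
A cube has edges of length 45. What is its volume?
Volume = s³
Volume = 45³
Volume = 91125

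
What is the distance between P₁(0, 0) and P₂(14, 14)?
Using the distance formula: d = sqrt((x₂-x₁)² + (y₂-y₁)²)
dx = 14 - 0 = 14
dy = 14 - 0 = 14
d = sqrt(14² + 14²) = sqrt(196 + 196) = sqrt(392) = 19.80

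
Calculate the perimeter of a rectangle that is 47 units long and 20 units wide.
Perimeter = 2 * (length + width)
Perimeter = 2 * (47 + 20)
Perimeter = 2 * 67
Perimeter = 134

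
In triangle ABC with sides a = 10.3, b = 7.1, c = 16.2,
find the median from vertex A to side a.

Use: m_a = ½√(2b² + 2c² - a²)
m_a = ½√(2·7.1² + 2·16.2² - 10.3²)
m_a = ½√(100.82 + 524.88 - 106.09) = ½√519.61 = 11.4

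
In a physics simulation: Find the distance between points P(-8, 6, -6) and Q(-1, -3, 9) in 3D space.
d = √[(7)² + (-9)² + (15)²] = √355 = 18.84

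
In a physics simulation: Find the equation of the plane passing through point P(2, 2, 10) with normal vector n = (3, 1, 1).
d = n·P = (3)(2) + (1)(2) + (1)(10) = 18
Plane: 3x + y + z = 18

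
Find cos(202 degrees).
cos(202 degrees) = -0.9272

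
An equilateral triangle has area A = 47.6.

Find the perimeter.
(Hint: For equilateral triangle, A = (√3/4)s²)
A = (√3/4)s²  →  s² = 4A/√3 = 4·47.6/√3 = 109.927
s = 10.4846
Perimeter = 3s = 31.45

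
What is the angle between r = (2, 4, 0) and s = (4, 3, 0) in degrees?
r·s = 20, |r|² = 20, |s|² = 25
cos θ = 20/√500 ≈ 0.8944
θ ≈ 26.57°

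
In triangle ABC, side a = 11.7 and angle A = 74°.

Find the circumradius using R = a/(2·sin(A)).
R = a/(2·sin(A)) = 11.7/(2·sin(74°))
R = 11.7/(2·0.961262) = 11.7/1.922523 = 6.086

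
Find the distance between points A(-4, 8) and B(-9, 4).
Using the distance formula: d = sqrt((x₂-x₁)² + (y₂-y₁)²)
dx = (-9) - (-4) = -5
dy = 4 - 8 = -4
d = sqrt((-5)² + (-4)²) = sqrt(25 + 16) = sqrt(41) = 6.40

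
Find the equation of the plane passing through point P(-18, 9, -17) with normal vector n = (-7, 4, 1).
d = n·P = (-7)(-18) + (4)(9) + (1)(-17) = 145
Plane: -7x + 4y + z = 145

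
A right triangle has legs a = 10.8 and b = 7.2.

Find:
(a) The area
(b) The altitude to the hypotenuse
(a) Area = ½ab = ½·10.8·7.2 = 38.88
(b) Hypotenuse c = √(10.8² + 7.2²) = √168.48 = 12.98
    Area = ½·c·h_c  →  h_c = 2·Area/c = 2·38.88/12.98 = 5.991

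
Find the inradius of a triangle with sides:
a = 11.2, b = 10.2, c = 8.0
s = (a+b+c)/2 = (11.2+10.2+8.0)/2 = 14.7
Area = √(s(s-a)(s-b)(s-c)) = √(14.7·3.5·4.5·6.7) = 39.3855
r = Area/s = 39.3855/14.7 = 2.679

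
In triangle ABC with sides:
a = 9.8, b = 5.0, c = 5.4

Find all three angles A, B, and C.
By the law of cosines:
cos(A) = (b² + c² - a²)/(2bc) = -0.775556  →  A = 140.9°
cos(B) = (a² + c² - b²)/(2ac) = 0.946712  →  B = 18.79°
cos(C) = (a² + b² - c²)/(2ab) = 0.937551  →  C = 20.36°
Check: A + B + C = 180.0° ✓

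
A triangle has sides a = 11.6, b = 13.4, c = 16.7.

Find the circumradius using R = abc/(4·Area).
s = (a+b+c)/2 = 20.85
Area = √(s(s-a)(s-b)(s-c)) = √(20.85·9.25·7.45·4.15) = 77.2193
R = abc/(4·Area) = (11.6·13.4·16.7)/(4·77.2193) = 2595.848/308.8772 = 8.404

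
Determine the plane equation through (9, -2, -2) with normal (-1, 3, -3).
d = n·P = (-1)(9) + (3)(-2) + (-3)(-2) = -9
Plane: -x + 3y - 3z = -9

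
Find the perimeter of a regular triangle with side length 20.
Perimeter = number of sides * side length
Perimeter = 3 * 20
Perimeter = 60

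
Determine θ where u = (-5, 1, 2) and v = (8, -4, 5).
u·v = -34, |u|² = 30, |v|² = 105
cos θ = -34/√3150 ≈ -0.6058
θ ≈ 127.3°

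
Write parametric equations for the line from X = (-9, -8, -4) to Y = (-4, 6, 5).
Direction vector d = Y - X = (5, 14, 9)
x = -9 + 5t, y = -8 + 14t, z = -4 + 9t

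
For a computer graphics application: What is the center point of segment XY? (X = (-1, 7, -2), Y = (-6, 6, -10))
Midpoint = ((-1-6)/2, (7+6)/2, (-2-10)/2) = (-3.5, 6.5, -6)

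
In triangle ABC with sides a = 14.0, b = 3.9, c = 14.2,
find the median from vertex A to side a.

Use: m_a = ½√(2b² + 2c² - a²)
m_a = ½√(2·3.9² + 2·14.2² - 14.0²)
m_a = ½√(30.42 + 403.28 - 196) = ½√237.7 = 7.709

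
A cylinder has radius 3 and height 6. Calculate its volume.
Volume = pi * r² * h
Volume = pi * 3² * 6
Volume = pi * 9 * 6
Volume = pi * 54
Volume = 169.65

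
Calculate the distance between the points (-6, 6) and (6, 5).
Using the distance formula: d = sqrt((x₂-x₁)² + (y₂-y₁)²)
dx = 6 - (-6) = 12
dy = 5 - 6 = -1
d = sqrt(12² + (-1)²) = sqrt(144 + 1) = sqrt(145) = 12.04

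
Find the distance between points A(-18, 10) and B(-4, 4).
Using the distance formula: d = sqrt((x₂-x₁)² + (y₂-y₁)²)
dx = (-4) - (-18) = 14
dy = 4 - 10 = -6
d = sqrt(14² + (-6)²) = sqrt(196 + 36) = sqrt(232) = 15.23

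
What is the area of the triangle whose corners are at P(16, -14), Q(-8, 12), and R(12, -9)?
Using the coordinate formula: Area = (1/2)|x₁(y₂-y₃) + x₂(y₃-y₁) + x₃(y₁-y₂)|
Area = (1/2)|16(12-(-9)) + (-8)((-9)-(-14)) + 12((-14)-12)|
Area = (1/2)|16*21 + (-8)*5 + 12*(-26)|
Area = (1/2)|336 + (-40) + (-312)|
Area = (1/2)*16 = 8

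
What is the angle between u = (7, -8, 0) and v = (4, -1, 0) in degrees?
u·v = 36, |u|² = 113, |v|² = 17
cos θ = 36/√1921 ≈ 0.8214
θ ≈ 34.78°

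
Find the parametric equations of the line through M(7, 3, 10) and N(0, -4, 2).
Direction vector d = N - M = (-7, -7, -8)
x = 7 - 7t, y = 3 - 7t, z = 10 - 8t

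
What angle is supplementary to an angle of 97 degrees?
Supplementary angles sum to 180 degrees.
Other angle = 180 - 97
Other angle = 83 degrees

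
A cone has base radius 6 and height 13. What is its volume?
Volume = (1/3) * pi * r² * h
Volume = (1/3) * pi * 6² * 13
Volume = (1/3) * pi * 36 * 13
Volume = (1/3) * pi * 468
Volume = 490.09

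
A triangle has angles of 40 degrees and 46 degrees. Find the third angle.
Sum of angles in a triangle = 180 degrees
Third angle = 180 - 40 - 46
Third angle = 94 degrees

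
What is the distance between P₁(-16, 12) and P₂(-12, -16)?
Using the distance formula: d = sqrt((x₂-x₁)² + (y₂-y₁)²)
dx = (-12) - (-16) = 4
dy = (-16) - 12 = -28
d = sqrt(4² + (-28)²) = sqrt(16 + 784) = sqrt(800) = 28.28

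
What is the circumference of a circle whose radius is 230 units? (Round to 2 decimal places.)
Circumference = 2 * pi * r
Circumference = 2 * pi * 230
Circumference = 1445.13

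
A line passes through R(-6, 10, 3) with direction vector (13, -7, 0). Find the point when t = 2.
P(2) = (-6 + 13(2), 10 + (-7)(2), 3 + 0(2)) = (20, -4, 3)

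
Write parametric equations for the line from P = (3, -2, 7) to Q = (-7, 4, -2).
Direction vector d = Q - P = (-10, 6, -9)
x = 3 - 10t, y = -2 + 6t, z = 7 - 9t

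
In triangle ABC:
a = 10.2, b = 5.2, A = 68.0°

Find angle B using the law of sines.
sin(B)/b = sin(A)/a
sin(B) = b·sin(A)/a = 5.2·sin(68.0°)/10.2 = 0.472682
B = arcsin(0.472682) = 28.21°  (b ≤ a, so B ≤ A and the acute solution is unique)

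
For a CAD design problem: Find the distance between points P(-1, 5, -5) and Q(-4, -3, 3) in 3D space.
d = √[(-3)² + (-8)² + (8)²] = √137 = 11.7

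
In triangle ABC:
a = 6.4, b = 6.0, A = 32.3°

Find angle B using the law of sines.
sin(B)/b = sin(A)/a
sin(B) = b·sin(A)/a = 6.0·sin(32.3°)/6.4 = 0.500955
B = arcsin(0.500955) = 30.06°  (b ≤ a, so B ≤ A and the acute solution is unique)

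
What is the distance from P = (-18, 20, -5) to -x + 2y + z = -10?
d = |(-1)(-18) + 2(20) + 1(-5) - (-10)| / √((-1)² + 2² + 1²) = 63/√6 = 25.72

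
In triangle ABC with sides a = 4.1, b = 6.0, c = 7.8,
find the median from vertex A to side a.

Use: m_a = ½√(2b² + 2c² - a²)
m_a = ½√(2·6.0² + 2·7.8² - 4.1²)
m_a = ½√(72 + 121.68 - 16.81) = ½√176.87 = 6.65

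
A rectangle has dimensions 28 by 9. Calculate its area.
Area = length * width
Area = 28 * 9
Area = 252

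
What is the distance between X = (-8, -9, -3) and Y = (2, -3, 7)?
d = √[(10)² + (6)² + (10)²] = √236 = 15.36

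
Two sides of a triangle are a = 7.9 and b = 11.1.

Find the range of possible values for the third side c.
By the triangle inequality: |a - b| < c < a + b
|7.9 - 11.1| < c < 7.9 + 11.1
3.2 < c < 19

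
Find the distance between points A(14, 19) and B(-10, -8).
Using the distance formula: d = sqrt((x₂-x₁)² + (y₂-y₁)²)
dx = (-10) - 14 = -24
dy = (-8) - 19 = -27
d = sqrt((-24)² + (-27)²) = sqrt(576 + 729) = sqrt(1305) = 36.12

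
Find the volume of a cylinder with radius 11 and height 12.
Volume = pi * r² * h
Volume = pi * 11² * 12
Volume = pi * 121 * 12
Volume = pi * 1452
Volume = 4561.59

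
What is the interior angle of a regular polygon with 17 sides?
Interior angle of a regular n-gon = (n-2)*180/n
Interior angle = (17-2)*180/17
Interior angle = 15*180/17
Interior angle = 2700/17
Interior angle = 158.82 degrees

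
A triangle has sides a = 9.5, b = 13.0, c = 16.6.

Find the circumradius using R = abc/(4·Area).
s = (a+b+c)/2 = 19.55
Area = √(s(s-a)(s-b)(s-c)) = √(19.55·10.05·6.55·2.95) = 61.6152
R = abc/(4·Area) = (9.5·13.0·16.6)/(4·61.6152) = 2050.1/246.4608 = 8.318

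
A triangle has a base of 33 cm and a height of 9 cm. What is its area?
Area = (1/2) * base * height
Area = (1/2) * 33 * 9
Area = 148.50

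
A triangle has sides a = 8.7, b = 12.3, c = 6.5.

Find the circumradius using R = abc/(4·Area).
s = (a+b+c)/2 = 13.75
Area = √(s(s-a)(s-b)(s-c)) = √(13.75·5.05·1.45·7.25) = 27.0178
R = abc/(4·Area) = (8.7·12.3·6.5)/(4·27.0178) = 695.565/108.0712 = 6.436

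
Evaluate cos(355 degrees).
cos(355 degrees) = 0.9962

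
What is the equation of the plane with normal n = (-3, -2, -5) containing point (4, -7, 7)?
d = n·P = (-3)(4) + (-2)(-7) + (-5)(7) = -33
Plane: -3x - 2y - 5z = -33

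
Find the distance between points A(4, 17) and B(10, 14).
Using the distance formula: d = sqrt((x₂-x₁)² + (y₂-y₁)²)
dx = 10 - 4 = 6
dy = 14 - 17 = -3
d = sqrt(6² + (-3)²) = sqrt(36 + 9) = sqrt(45) = 6.71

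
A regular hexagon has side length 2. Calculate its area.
For a regular 6-gon with side length s = 2:
Apothem a = s / (2*tan(pi/6)) = 2 / (2*tan(pi/6)) ≈ 1.7321
Perimeter P = 6 * 2 = 12
Area = (1/2) * P * a = (1/2) * 12 * 1.7321 = 10.39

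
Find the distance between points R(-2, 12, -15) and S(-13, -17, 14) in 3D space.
d = √[(-11)² + (-29)² + (29)²] = √1803 = 42.46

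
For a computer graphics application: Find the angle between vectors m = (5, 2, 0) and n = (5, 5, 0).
m·n = 35, |m|² = 29, |n|² = 50
cos θ = 35/√1450 ≈ 0.9191
θ ≈ 23.2°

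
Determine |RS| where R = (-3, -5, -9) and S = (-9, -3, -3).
d = √[(-6)² + (2)² + (6)²] = √76 = 8.718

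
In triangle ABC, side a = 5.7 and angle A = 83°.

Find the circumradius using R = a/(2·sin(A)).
R = a/(2·sin(A)) = 5.7/(2·sin(83°))
R = 5.7/(2·0.992546) = 5.7/1.985092 = 2.871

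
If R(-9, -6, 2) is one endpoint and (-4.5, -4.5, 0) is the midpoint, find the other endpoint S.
S = (2×(-4.5) - (-9), 2×(-4.5) - (-6), 2×0 - 2) = (0, -3, -2)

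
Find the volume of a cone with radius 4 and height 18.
Volume = (1/3) * pi * r² * h
Volume = (1/3) * pi * 4² * 18
Volume = (1/3) * pi * 16 * 18
Volume = (1/3) * pi * 288
Volume = 301.59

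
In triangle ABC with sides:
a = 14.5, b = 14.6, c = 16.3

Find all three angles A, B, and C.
By the law of cosines:
cos(A) = (b² + c² - a²)/(2bc) = 0.564333  →  A = 55.64°
cos(B) = (a² + c² - b²)/(2ac) = 0.555913  →  B = 56.23°
cos(C) = (a² + b² - c²)/(2ab) = 0.372508  →  C = 68.13°
Check: A + B + C = 180.0° ✓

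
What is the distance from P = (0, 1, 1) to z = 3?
d = |0(0) + 0(1) + 1(1) - (3)| / √(0² + 0² + 1²) = 2/√1 = 2.0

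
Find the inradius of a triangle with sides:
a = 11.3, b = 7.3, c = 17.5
s = (a+b+c)/2 = (11.3+7.3+17.5)/2 = 18.05
Area = √(s(s-a)(s-b)(s-c)) = √(18.05·6.75·10.75·0.55) = 26.8396
r = Area/s = 26.8396/18.05 = 1.487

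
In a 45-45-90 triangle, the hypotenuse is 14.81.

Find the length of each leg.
In a 45-45-90 triangle, hypotenuse = leg·√2  →  leg = hypotenuse/√2
leg = 14.81/√2 = 10.47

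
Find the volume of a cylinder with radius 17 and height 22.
Volume = pi * r² * h
Volume = pi * 17² * 22
Volume = pi * 289 * 22
Volume = pi * 6358
Volume = 19974.25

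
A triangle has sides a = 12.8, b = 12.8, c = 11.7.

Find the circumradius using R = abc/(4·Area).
s = (a+b+c)/2 = 18.65
Area = √(s(s-a)(s-b)(s-c)) = √(18.65·5.85·5.85·6.95) = 66.6021
R = abc/(4·Area) = (12.8·12.8·11.7)/(4·66.6021) = 1916.928/266.4084 = 7.195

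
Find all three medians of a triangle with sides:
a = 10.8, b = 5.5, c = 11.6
Using m_x = ½√(2y² + 2z² - x²):
m_a = ½√(2·5.5² + 2·11.6² - 10.8²) = ½√212.98 = 7.297
m_b = ½√(2·10.8² + 2·11.6² - 5.5²) = ½√472.15 = 10.86
m_c = ½√(2·10.8² + 2·5.5² - 11.6²) = ½√159.22 = 6.309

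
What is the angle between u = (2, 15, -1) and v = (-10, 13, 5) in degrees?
u·v = 170, |u|² = 230, |v|² = 294
cos θ = 170/√67620 ≈ 0.6537
θ ≈ 49.18°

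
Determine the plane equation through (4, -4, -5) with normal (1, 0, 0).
d = n·P = (1)(4) + (0)(-4) + (0)(-5) = 4
Plane: x = 4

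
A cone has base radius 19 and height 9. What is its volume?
Volume = (1/3) * pi * r² * h
Volume = (1/3) * pi * 19² * 9
Volume = (1/3) * pi * 361 * 9
Volume = (1/3) * pi * 3249
Volume = 3402.34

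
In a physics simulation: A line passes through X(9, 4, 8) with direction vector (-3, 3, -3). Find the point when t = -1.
P(-1) = (9 + (-3)(-1), 4 + 3(-1), 8 + (-3)(-1)) = (12, 1, 11)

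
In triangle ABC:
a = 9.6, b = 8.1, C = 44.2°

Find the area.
Using A = ½ab·sin(C):
A = ½·9.6·8.1·sin(44.2°) = ½·77.76·0.697165 = 27.11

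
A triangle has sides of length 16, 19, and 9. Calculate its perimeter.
Perimeter = sum of all sides
Perimeter = 16 + 19 + 9
Perimeter = 44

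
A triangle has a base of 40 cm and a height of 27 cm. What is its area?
Area = (1/2) * base * height
Area = (1/2) * 40 * 27
Area = 540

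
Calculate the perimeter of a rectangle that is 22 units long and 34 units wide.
Perimeter = 2 * (length + width)
Perimeter = 2 * (22 + 34)
Perimeter = 2 * 56
Perimeter = 112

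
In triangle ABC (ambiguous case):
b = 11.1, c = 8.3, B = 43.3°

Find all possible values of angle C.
sin(C)/c = sin(B)/b  →  sin(C) = c·sin(B)/b = 8.3·sin(43.3°)/11.1 = 0.512819
C₁ = arcsin(0.512819) = 30.85°,  C₂ = 180° - C₁ = 149.15°
Check C₂: A = 180° - 43.3° - 149.15° = -12.45° ≤ 0, rejected
C = 30.85° (one solution)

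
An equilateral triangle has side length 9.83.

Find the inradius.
For an equilateral triangle, r = s/(2√3) where s is the side.
r = 9.83/(2√3) = 9.83/3.464102 = 2.838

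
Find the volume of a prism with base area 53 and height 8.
Volume = base area * height
Volume = 53 * 8
Volume = 424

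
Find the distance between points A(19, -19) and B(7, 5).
Using the distance formula: d = sqrt((x₂-x₁)² + (y₂-y₁)²)
dx = 7 - 19 = -12
dy = 5 - (-19) = 24
d = sqrt((-12)² + 24²) = sqrt(144 + 576) = sqrt(720) = 26.83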